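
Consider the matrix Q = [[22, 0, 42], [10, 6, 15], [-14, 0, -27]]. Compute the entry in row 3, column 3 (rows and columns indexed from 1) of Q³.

-867

Characteristic polynomial: μ^3 - μ^2 - 36μ + 36 = (μ - 6)(μ - 1)(μ + 6), so the eigenvalues are -6, 1, 6.
μ=-6: eigenvector (-3, 0, 2).
μ=6: eigenvector (0, 1, 0).
μ=1: eigenvector (-2, 1, 1).
P = [[-3, 0, -2], [0, 1, 1], [2, 0, 1]], D = diag(-6, 6, 1), P⁻¹ = [[1, 0, 2], [2, 1, 3], [-2, 0, -3]].
Q³ = P·diag(-216, 216, 1)·P⁻¹ = [[652, 0, 1302], [430, 216, 645], [-434, 0, -867]].
The requested entry is -867.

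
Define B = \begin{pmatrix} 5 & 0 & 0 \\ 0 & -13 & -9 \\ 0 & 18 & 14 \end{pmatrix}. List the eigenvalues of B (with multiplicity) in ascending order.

-4, 5, 5

Characteristic polynomial: p(λ) = λ^3 - 6λ^2 - 15λ + 100 = (λ - 5)^2(λ + 4).
Roots (with multiplicity): -4, 5, 5.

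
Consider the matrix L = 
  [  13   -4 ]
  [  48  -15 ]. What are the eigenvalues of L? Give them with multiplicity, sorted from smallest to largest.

Characteristic polynomial: p(λ) = λ^2 + 2λ - 3 = (λ - 1)(λ + 3).
Roots (with multiplicity): -3, 1.

-3, 1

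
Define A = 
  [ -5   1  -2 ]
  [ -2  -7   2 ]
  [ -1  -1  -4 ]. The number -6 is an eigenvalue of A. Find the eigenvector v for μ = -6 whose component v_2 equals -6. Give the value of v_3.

A + 6I = [[1, 1, -2], [-2, -1, 2], [-1, -1, 2]].
Solving (A + 6I)v = 0 gives the eigenspace spanned by (0, -6, -3).
With v_2 = -6, v = (0, -6, -3), so v_3 = -3.

-3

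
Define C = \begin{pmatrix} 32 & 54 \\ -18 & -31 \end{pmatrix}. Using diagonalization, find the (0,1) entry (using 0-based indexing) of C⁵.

24894

Characteristic polynomial: s^2 - s - 20 = (s - 5)(s + 4), so the eigenvalues are -4, 5.
s=-4: eigenvector (3, -2).
s=5: eigenvector (2, -1).
P = [[3, 2], [-2, -1]], D = diag(-4, 5), P⁻¹ = [[-1, -2], [2, 3]].
C⁵ = P·diag(-1024, 3125)·P⁻¹ = [[15572, 24894], [-8298, -13471]].
The requested entry is 24894.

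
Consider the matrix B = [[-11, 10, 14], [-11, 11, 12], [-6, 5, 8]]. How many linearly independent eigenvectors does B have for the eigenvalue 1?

B − 1I = [[-12, 10, 14], [-11, 10, 12], [-6, 5, 7]].
This matrix has rank 2, so its null space has dimension 3 − 2 = 1.

1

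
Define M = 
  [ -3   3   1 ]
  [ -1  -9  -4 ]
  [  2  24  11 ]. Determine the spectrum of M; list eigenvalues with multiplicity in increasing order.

-2, -2, 3

Characteristic polynomial: p(r) = r^3 + r^2 - 8r - 12 = (r - 3)(r + 2)^2.
Roots (with multiplicity): -2, -2, 3.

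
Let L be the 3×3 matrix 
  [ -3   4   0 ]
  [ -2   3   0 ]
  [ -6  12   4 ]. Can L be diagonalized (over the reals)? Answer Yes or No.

Yes

Characteristic polynomial: p(t) = t^3 - 4t^2 - t + 4 = (t - 4)(t - 1)(t + 1).
All 3 eigenvalues are distinct, so L is diagonalizable.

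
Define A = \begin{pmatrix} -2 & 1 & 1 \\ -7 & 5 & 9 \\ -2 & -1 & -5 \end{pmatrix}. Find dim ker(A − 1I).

A − 1I = [[-3, 1, 1], [-7, 4, 9], [-2, -1, -6]].
This matrix has rank 2, so its null space has dimension 3 − 2 = 1.

1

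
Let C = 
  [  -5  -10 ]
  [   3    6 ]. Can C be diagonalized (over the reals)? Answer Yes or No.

Yes

Characteristic polynomial: p(t) = t^2 - t = t(t - 1).
All 2 eigenvalues are distinct, so C is diagonalizable.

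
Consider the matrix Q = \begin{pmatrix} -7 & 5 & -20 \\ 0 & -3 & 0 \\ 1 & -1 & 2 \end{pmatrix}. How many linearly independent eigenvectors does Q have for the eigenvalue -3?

1

Q + 3I = [[-4, 5, -20], [0, 0, 0], [1, -1, 5]].
This matrix has rank 2, so its null space has dimension 3 − 2 = 1.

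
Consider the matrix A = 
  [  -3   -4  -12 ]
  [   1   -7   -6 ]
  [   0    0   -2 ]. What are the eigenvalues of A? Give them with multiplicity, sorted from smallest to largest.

-5, -5, -2

Characteristic polynomial: p(μ) = μ^3 + 12μ^2 + 45μ + 50 = (μ + 2)(μ + 5)^2.
Roots (with multiplicity): -5, -5, -2.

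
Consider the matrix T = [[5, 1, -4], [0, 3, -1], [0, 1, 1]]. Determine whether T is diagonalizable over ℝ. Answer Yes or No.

No

Characteristic polynomial: p(λ) = λ^3 - 9λ^2 + 24λ - 20 = (λ - 5)(λ - 2)^2.
λ = 2 has algebraic multiplicity 2; rank(T − 2I) = 2, so geometric multiplicity = 1.
Geometric multiplicity < algebraic multiplicity, so T is not diagonalizable.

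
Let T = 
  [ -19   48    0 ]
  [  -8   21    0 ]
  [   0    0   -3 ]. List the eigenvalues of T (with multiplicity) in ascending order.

-3, -3, 5

Characteristic polynomial: p(r) = r^3 + r^2 - 21r - 45 = (r - 5)(r + 3)^2.
Roots (with multiplicity): -3, -3, 5.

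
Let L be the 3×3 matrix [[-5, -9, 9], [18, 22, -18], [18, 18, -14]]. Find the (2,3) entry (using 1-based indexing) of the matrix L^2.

Characteristic polynomial: t^3 - 3t^2 - 24t + 80 = (t - 4)^2(t + 5), so the eigenvalues are -5, 4, 4.
t=4: eigenvector (-1, 1, 0).
t=-5: eigenvector (1, -2, -2).
t=4: eigenvector (0, 1, 1).
P = [[-1, 1, 0], [1, -2, 1], [0, -2, 1]], D = diag(4, -5, 4), P⁻¹ = [[0, 1, -1], [1, 1, -1], [2, 2, -1]].
L² = P·diag(16, 25, 16)·P⁻¹ = [[25, 9, -9], [-18, -2, 18], [-18, -18, 34]].
The requested entry is 18.

18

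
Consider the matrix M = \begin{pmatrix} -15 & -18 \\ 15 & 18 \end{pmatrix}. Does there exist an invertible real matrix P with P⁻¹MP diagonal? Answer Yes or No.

Yes

Characteristic polynomial: p(t) = t^2 - 3t = t(t - 3).
All 2 eigenvalues are distinct, so M is diagonalizable.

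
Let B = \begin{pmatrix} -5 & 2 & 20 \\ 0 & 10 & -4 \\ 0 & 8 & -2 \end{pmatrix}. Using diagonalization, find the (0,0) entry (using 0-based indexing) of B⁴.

Characteristic polynomial: t^3 - 3t^2 - 28t + 60 = (t - 6)(t - 2)(t + 5), so the eigenvalues are -5, 2, 6.
t=6: eigenvector (2, 1, 1).
t=-5: eigenvector (1, 0, 0).
t=2: eigenvector (6, 1, 2).
P = [[2, 1, 6], [1, 0, 1], [1, 0, 2]], D = diag(6, -5, 2), P⁻¹ = [[0, 2, -1], [1, 2, -4], [0, -1, 1]].
B⁴ = P·diag(1296, 625, 16)·P⁻¹ = [[625, 6338, -4996], [0, 2576, -1280], [0, 2560, -1264]].
The requested entry is 625.

625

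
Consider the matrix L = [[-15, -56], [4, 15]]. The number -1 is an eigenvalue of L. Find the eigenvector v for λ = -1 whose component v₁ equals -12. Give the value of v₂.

L + 1I = [[-14, -56], [4, 16]].
Solving (L + 1I)v = 0 gives the eigenspace spanned by (-12, 3).
With v₁ = -12, v = (-12, 3), so v₂ = 3.

3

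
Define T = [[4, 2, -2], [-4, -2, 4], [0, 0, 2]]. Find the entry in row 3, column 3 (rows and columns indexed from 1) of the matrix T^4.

16

Characteristic polynomial: λ^3 - 4λ^2 + 4λ = λ(λ - 2)^2, so the eigenvalues are 0, 2, 2.
λ=2: eigenvector (1, -2, -1).
λ=2: eigenvector (1, -1, 0).
λ=0: eigenvector (1, -2, 0).
P = [[1, 1, 1], [-2, -1, -2], [-1, 0, 0]], D = diag(2, 2, 0), P⁻¹ = [[0, 0, -1], [2, 1, 0], [-1, -1, 1]].
T⁴ = P·diag(16, 16, 0)·P⁻¹ = [[32, 16, -16], [-32, -16, 32], [0, 0, 16]].
The requested entry is 16.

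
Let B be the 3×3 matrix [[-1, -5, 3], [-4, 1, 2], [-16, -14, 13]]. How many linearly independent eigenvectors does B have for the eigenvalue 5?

1

B − 5I = [[-6, -5, 3], [-4, -4, 2], [-16, -14, 8]].
This matrix has rank 2, so its null space has dimension 3 − 2 = 1.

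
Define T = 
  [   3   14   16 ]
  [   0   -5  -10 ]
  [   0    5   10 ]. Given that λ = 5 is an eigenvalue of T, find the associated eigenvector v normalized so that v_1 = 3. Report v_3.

3

T − 5I = [[-2, 14, 16], [0, -10, -10], [0, 5, 5]].
Solving (T − 5I)v = 0 gives the eigenspace spanned by (3, -3, 3).
With v_1 = 3, v = (3, -3, 3), so v_3 = 3.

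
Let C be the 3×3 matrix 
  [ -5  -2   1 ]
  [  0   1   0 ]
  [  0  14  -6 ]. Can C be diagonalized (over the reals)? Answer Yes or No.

Characteristic polynomial: p(t) = t^3 + 10t^2 + 19t - 30 = (t - 1)(t + 5)(t + 6).
All 3 eigenvalues are distinct, so C is diagonalizable.

Yes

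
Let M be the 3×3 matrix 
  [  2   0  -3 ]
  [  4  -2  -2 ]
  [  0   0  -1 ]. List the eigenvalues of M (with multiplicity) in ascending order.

Characteristic polynomial: p(λ) = λ^3 + λ^2 - 4λ - 4 = (λ - 2)(λ + 1)(λ + 2).
Roots (with multiplicity): -2, -1, 2.

-2, -1, 2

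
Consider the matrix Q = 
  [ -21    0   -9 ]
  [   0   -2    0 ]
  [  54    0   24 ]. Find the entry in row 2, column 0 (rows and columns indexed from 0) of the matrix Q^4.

7290

Characteristic polynomial: r^3 - r^2 - 24r - 36 = (r - 6)(r + 2)(r + 3), so the eigenvalues are -3, -2, 6.
r=-3: eigenvector (1, 0, -2).
r=6: eigenvector (-1, 0, 3).
r=-2: eigenvector (0, 1, 0).
P = [[1, -1, 0], [0, 0, 1], [-2, 3, 0]], D = diag(-3, 6, -2), P⁻¹ = [[3, 0, 1], [2, 0, 1], [0, 1, 0]].
Q⁴ = P·diag(81, 1296, 16)·P⁻¹ = [[-2349, 0, -1215], [0, 16, 0], [7290, 0, 3726]].
The requested entry is 7290.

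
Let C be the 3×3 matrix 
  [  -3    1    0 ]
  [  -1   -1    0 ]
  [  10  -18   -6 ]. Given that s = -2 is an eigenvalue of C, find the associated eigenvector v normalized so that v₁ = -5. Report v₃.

10

C + 2I = [[-1, 1, 0], [-1, 1, 0], [10, -18, -4]].
Solving (C + 2I)v = 0 gives the eigenspace spanned by (-5, -5, 10).
With v₁ = -5, v = (-5, -5, 10), so v₃ = 10.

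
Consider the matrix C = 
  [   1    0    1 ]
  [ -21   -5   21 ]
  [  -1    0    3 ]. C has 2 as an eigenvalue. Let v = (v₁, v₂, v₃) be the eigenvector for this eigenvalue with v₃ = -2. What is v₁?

C − 2I = [[-1, 0, 1], [-21, -7, 21], [-1, 0, 1]].
Solving (C − 2I)v = 0 gives the eigenspace spanned by (-2, 0, -2).
With v₃ = -2, v = (-2, 0, -2), so v₁ = -2.

-2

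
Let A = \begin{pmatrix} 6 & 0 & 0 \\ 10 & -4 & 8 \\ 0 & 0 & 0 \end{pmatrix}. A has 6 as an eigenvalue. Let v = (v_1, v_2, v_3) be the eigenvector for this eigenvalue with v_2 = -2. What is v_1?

-2

A − 6I = [[0, 0, 0], [10, -10, 8], [0, 0, -6]].
Solving (A − 6I)v = 0 gives the eigenspace spanned by (-2, -2, 0).
With v_2 = -2, v = (-2, -2, 0), so v_1 = -2.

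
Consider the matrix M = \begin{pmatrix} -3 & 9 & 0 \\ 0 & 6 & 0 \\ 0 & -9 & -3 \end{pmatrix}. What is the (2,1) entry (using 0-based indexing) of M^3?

-243

Characteristic polynomial: λ^3 - 27λ - 54 = (λ - 6)(λ + 3)^2, so the eigenvalues are -3, -3, 6.
λ=-3: eigenvector (1, 0, 0).
λ=6: eigenvector (1, 1, -1).
λ=-3: eigenvector (0, 0, 1).
P = [[1, 1, 0], [0, 1, 0], [0, -1, 1]], D = diag(-3, 6, -3), P⁻¹ = [[1, -1, 0], [0, 1, 0], [0, 1, 1]].
M³ = P·diag(-27, 216, -27)·P⁻¹ = [[-27, 243, 0], [0, 216, 0], [0, -243, -27]].
The requested entry is -243.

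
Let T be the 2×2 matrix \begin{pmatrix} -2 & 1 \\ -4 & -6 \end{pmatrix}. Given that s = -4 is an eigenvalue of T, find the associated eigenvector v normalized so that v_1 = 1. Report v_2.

T + 4I = [[2, 1], [-4, -2]].
Solving (T + 4I)v = 0 gives the eigenspace spanned by (1, -2).
With v_1 = 1, v = (1, -2), so v_2 = -2.

-2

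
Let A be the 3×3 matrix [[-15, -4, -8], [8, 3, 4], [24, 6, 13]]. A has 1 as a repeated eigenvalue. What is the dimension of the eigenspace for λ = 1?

A − 1I = [[-16, -4, -8], [8, 2, 4], [24, 6, 12]].
This matrix has rank 1, so its null space has dimension 3 − 1 = 2.

2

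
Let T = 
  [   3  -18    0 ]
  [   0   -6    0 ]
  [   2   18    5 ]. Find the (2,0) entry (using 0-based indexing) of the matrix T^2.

16

Characteristic polynomial: μ^3 - 2μ^2 - 33μ + 90 = (μ - 5)(μ - 3)(μ + 6), so the eigenvalues are -6, 3, 5.
μ=3: eigenvector (1, 0, -1).
μ=5: eigenvector (0, 0, 1).
μ=-6: eigenvector (2, 1, -2).
P = [[1, 0, 2], [0, 0, 1], [-1, 1, -2]], D = diag(3, 5, -6), P⁻¹ = [[1, -2, 0], [1, 0, 1], [0, 1, 0]].
T² = P·diag(9, 25, 36)·P⁻¹ = [[9, 54, 0], [0, 36, 0], [16, -54, 25]].
The requested entry is 16.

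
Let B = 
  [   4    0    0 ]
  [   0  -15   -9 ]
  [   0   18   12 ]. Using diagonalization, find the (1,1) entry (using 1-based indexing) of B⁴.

Characteristic polynomial: s^3 - s^2 - 30s + 72 = (s - 4)(s - 3)(s + 6), so the eigenvalues are -6, 3, 4.
s=-6: eigenvector (0, -1, 1).
s=3: eigenvector (0, -1, 2).
s=4: eigenvector (1, 0, 0).
P = [[0, 0, 1], [-1, -1, 0], [1, 2, 0]], D = diag(-6, 3, 4), P⁻¹ = [[0, -2, -1], [0, 1, 1], [1, 0, 0]].
B⁴ = P·diag(1296, 81, 256)·P⁻¹ = [[256, 0, 0], [0, 2511, 1215], [0, -2430, -1134]].
The requested entry is 256.

256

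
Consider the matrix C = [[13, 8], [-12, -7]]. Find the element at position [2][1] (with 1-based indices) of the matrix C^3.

-372

Characteristic polynomial: μ^2 - 6μ + 5 = (μ - 5)(μ - 1), so the eigenvalues are 1, 5.
μ=1: eigenvector (-2, 3).
μ=5: eigenvector (-1, 1).
P = [[-2, -1], [3, 1]], D = diag(1, 5), P⁻¹ = [[1, 1], [-3, -2]].
C³ = P·diag(1, 125)·P⁻¹ = [[373, 248], [-372, -247]].
The requested entry is -372.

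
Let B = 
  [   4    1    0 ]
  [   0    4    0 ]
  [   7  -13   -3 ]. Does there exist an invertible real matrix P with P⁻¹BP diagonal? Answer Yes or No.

Characteristic polynomial: p(μ) = μ^3 - 5μ^2 - 8μ + 48 = (μ - 4)^2(μ + 3).
μ = 4 has algebraic multiplicity 2; rank(B − 4I) = 2, so geometric multiplicity = 1.
Geometric multiplicity < algebraic multiplicity, so B is not diagonalizable.

No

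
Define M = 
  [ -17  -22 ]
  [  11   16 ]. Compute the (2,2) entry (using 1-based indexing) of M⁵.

14026

Characteristic polynomial: r^2 + r - 30 = (r - 5)(r + 6), so the eigenvalues are -6, 5.
r=-6: eigenvector (2, -1).
r=5: eigenvector (-1, 1).
P = [[2, -1], [-1, 1]], D = diag(-6, 5), P⁻¹ = [[1, 1], [1, 2]].
M⁵ = P·diag(-7776, 3125)·P⁻¹ = [[-18677, -21802], [10901, 14026]].
The requested entry is 14026.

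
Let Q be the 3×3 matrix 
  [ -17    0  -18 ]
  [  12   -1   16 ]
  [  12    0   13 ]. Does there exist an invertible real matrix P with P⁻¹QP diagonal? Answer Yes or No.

Yes

Characteristic polynomial: p(r) = r^3 + 5r^2 - r - 5 = (r - 1)(r + 1)(r + 5).
All 3 eigenvalues are distinct, so Q is diagonalizable.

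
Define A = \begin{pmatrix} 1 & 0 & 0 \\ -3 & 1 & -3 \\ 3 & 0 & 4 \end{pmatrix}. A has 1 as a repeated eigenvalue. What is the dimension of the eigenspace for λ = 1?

2

A − 1I = [[0, 0, 0], [-3, 0, -3], [3, 0, 3]].
This matrix has rank 1, so its null space has dimension 3 − 1 = 2.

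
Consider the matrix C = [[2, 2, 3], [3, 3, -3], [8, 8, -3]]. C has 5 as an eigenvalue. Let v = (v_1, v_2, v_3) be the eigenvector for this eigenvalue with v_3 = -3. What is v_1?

-3

C − 5I = [[-3, 2, 3], [3, -2, -3], [8, 8, -8]].
Solving (C − 5I)v = 0 gives the eigenspace spanned by (-3, 0, -3).
With v_3 = -3, v = (-3, 0, -3), so v_1 = -3.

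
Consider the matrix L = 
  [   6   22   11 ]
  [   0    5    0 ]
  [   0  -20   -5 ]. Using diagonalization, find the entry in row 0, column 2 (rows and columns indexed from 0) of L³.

Characteristic polynomial: μ^3 - 6μ^2 - 25μ + 150 = (μ - 6)(μ - 5)(μ + 5), so the eigenvalues are -5, 5, 6.
μ=-5: eigenvector (1, 0, -1).
μ=5: eigenvector (0, 1, -2).
μ=6: eigenvector (1, 0, 0).
P = [[1, 0, 1], [0, 1, 0], [-1, -2, 0]], D = diag(-5, 5, 6), P⁻¹ = [[0, -2, -1], [0, 1, 0], [1, 2, 1]].
L³ = P·diag(-125, 125, 216)·P⁻¹ = [[216, 682, 341], [0, 125, 0], [0, -500, -125]].
The requested entry is 341.

341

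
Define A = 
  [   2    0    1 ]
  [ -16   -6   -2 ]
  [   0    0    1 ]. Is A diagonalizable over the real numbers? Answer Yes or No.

Yes

Characteristic polynomial: p(λ) = λ^3 + 3λ^2 - 16λ + 12 = (λ - 2)(λ - 1)(λ + 6).
All 3 eigenvalues are distinct, so A is diagonalizable.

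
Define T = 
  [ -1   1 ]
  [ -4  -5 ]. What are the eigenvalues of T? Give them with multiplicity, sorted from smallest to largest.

-3, -3

Characteristic polynomial: p(λ) = λ^2 + 6λ + 9 = (λ + 3)^2.
Roots (with multiplicity): -3, -3.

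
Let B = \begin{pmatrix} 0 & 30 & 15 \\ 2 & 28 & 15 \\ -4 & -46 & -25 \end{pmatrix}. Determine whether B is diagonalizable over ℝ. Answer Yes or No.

Characteristic polynomial: p(λ) = λ^3 - 3λ^2 - 10λ = λ(λ - 5)(λ + 2).
All 3 eigenvalues are distinct, so B is diagonalizable.

Yes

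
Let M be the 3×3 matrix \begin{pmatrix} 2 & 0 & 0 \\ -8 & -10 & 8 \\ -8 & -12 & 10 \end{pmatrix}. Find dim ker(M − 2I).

2

M − 2I = [[0, 0, 0], [-8, -12, 8], [-8, -12, 8]].
This matrix has rank 1, so its null space has dimension 3 − 1 = 2.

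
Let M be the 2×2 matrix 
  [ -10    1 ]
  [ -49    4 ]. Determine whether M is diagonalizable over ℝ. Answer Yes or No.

No

Characteristic polynomial: p(μ) = μ^2 + 6μ + 9 = (μ + 3)^2.
μ = -3 has algebraic multiplicity 2; rank(M + 3I) = 1, so geometric multiplicity = 1.
Geometric multiplicity < algebraic multiplicity, so M is not diagonalizable.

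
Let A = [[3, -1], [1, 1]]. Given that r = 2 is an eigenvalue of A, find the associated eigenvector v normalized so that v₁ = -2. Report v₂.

A − 2I = [[1, -1], [1, -1]].
Solving (A − 2I)v = 0 gives the eigenspace spanned by (-2, -2).
With v₁ = -2, v = (-2, -2), so v₂ = -2.

-2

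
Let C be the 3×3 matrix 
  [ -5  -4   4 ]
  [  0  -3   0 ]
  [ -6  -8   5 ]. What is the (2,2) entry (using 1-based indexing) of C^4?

Characteristic polynomial: r^3 + 3r^2 - r - 3 = (r - 1)(r + 1)(r + 3), so the eigenvalues are -3, -1, 1.
r=-3: eigenvector (0, 1, 1).
r=1: eigenvector (2, 0, 3).
r=-1: eigenvector (-1, 0, -1).
P = [[0, 2, -1], [1, 0, 0], [1, 3, -1]], D = diag(-3, 1, -1), P⁻¹ = [[0, 1, 0], [-1, -1, 1], [-3, -2, 2]].
C⁴ = P·diag(81, 1, 1)·P⁻¹ = [[1, 0, 0], [0, 81, 0], [0, 80, 1]].
The requested entry is 81.

81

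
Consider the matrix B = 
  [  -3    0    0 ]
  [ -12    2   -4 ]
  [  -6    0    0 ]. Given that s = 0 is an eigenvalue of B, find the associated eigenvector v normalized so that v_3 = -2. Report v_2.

B = [[-3, 0, 0], [-12, 2, -4], [-6, 0, 0]].
Solving (B)v = 0 gives the eigenspace spanned by (0, -4, -2).
With v_3 = -2, v = (0, -4, -2), so v_2 = -4.

-4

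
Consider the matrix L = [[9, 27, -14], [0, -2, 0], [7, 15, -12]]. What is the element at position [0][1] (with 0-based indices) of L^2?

Characteristic polynomial: λ^3 + 5λ^2 - 4λ - 20 = (λ - 2)(λ + 2)(λ + 5), so the eigenvalues are -5, -2, 2.
λ=-5: eigenvector (-1, 0, -1).
λ=-2: eigenvector (-5, 1, -2).
λ=2: eigenvector (2, 0, 1).
P = [[-1, -5, 2], [0, 1, 0], [-1, -2, 1]], D = diag(-5, -2, 2), P⁻¹ = [[1, 1, -2], [0, 1, 0], [1, 3, -1]].
L² = P·diag(25, 4, 4)·P⁻¹ = [[-17, -21, 42], [0, 4, 0], [-21, -21, 46]].
The requested entry is -21.

-21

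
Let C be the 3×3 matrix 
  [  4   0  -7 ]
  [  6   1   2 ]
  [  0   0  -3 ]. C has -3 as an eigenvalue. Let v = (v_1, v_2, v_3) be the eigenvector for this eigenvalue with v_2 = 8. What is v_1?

C + 3I = [[7, 0, -7], [6, 4, 2], [0, 0, 0]].
Solving (C + 3I)v = 0 gives the eigenspace spanned by (-4, 8, -4).
With v_2 = 8, v = (-4, 8, -4), so v_1 = -4.

-4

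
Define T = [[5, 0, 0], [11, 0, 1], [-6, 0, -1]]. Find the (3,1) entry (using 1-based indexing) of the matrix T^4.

Characteristic polynomial: s^3 - 4s^2 - 5s = s(s - 5)(s + 1), so the eigenvalues are -1, 0, 5.
s=-1: eigenvector (0, -1, 1).
s=0: eigenvector (0, 1, 0).
s=5: eigenvector (1, 2, -1).
P = [[0, 0, 1], [-1, 1, 2], [1, 0, -1]], D = diag(-1, 0, 5), P⁻¹ = [[1, 0, 1], [-1, 1, 1], [1, 0, 0]].
T⁴ = P·diag(1, 0, 625)·P⁻¹ = [[625, 0, 0], [1249, 0, -1], [-624, 0, 1]].
The requested entry is -624.

-624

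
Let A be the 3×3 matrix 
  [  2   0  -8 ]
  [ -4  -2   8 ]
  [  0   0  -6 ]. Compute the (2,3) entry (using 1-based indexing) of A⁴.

-1280

Characteristic polynomial: r^3 + 6r^2 - 4r - 24 = (r - 2)(r + 2)(r + 6), so the eigenvalues are -6, -2, 2.
r=2: eigenvector (1, -1, 0).
r=-2: eigenvector (0, 1, 0).
r=-6: eigenvector (1, -1, 1).
P = [[1, 0, 1], [-1, 1, -1], [0, 0, 1]], D = diag(2, -2, -6), P⁻¹ = [[1, 0, -1], [1, 1, 0], [0, 0, 1]].
A⁴ = P·diag(16, 16, 1296)·P⁻¹ = [[16, 0, 1280], [0, 16, -1280], [0, 0, 1296]].
The requested entry is -1280.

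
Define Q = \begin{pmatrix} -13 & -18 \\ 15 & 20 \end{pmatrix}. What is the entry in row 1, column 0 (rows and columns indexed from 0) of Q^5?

15465

Characteristic polynomial: s^2 - 7s + 10 = (s - 5)(s - 2), so the eigenvalues are 2, 5.
s=2: eigenvector (6, -5).
s=5: eigenvector (-1, 1).
P = [[6, -1], [-5, 1]], D = diag(2, 5), P⁻¹ = [[1, 1], [5, 6]].
Q⁵ = P·diag(32, 3125)·P⁻¹ = [[-15433, -18558], [15465, 18590]].
The requested entry is 15465.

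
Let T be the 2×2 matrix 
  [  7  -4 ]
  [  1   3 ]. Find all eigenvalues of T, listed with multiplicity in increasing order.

Characteristic polynomial: p(s) = s^2 - 10s + 25 = (s - 5)^2.
Roots (with multiplicity): 5, 5.

5, 5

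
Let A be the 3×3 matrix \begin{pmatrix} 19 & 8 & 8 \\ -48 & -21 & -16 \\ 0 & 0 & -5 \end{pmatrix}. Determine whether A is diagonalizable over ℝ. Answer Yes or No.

Characteristic polynomial: p(s) = s^3 + 7s^2 - 5s - 75 = (s - 3)(s + 5)^2.
s = -5 has algebraic multiplicity 2; rank(A + 5I) = 1, so geometric multiplicity = 2.
Every eigenvalue has geometric = algebraic multiplicity, so A is diagonalizable.

Yes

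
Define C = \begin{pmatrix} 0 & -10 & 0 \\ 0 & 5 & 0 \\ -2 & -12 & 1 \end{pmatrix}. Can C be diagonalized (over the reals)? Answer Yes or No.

Yes

Characteristic polynomial: p(s) = s^3 - 6s^2 + 5s = s(s - 5)(s - 1).
All 3 eigenvalues are distinct, so C is diagonalizable.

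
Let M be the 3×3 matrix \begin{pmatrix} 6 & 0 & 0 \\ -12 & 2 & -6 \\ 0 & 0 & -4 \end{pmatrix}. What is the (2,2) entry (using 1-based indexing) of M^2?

Characteristic polynomial: s^3 - 4s^2 - 20s + 48 = (s - 6)(s - 2)(s + 4), so the eigenvalues are -4, 2, 6.
s=2: eigenvector (0, 1, 0).
s=-4: eigenvector (0, 1, 1).
s=6: eigenvector (-1, 3, 0).
P = [[0, 0, -1], [1, 1, 3], [0, 1, 0]], D = diag(2, -4, 6), P⁻¹ = [[3, 1, -1], [0, 0, 1], [-1, 0, 0]].
M² = P·diag(4, 16, 36)·P⁻¹ = [[36, 0, 0], [-96, 4, 12], [0, 0, 16]].
The requested entry is 4.

4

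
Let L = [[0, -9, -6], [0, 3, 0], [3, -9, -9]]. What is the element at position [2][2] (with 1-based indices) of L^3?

27

Characteristic polynomial: μ^3 + 6μ^2 - 9μ - 54 = (μ - 3)(μ + 3)(μ + 6), so the eigenvalues are -6, -3, 3.
μ=-6: eigenvector (1, 0, 1).
μ=3: eigenvector (-1, 1, -1).
μ=-3: eigenvector (-2, 0, -1).
P = [[1, -1, -2], [0, 1, 0], [1, -1, -1]], D = diag(-6, 3, -3), P⁻¹ = [[-1, 1, 2], [0, 1, 0], [-1, 0, 1]].
L³ = P·diag(-216, 27, -27)·P⁻¹ = [[162, -243, -378], [0, 27, 0], [189, -243, -405]].
The requested entry is 27.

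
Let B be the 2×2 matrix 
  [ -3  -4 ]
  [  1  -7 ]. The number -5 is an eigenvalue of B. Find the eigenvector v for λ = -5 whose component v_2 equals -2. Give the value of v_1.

-4

B + 5I = [[2, -4], [1, -2]].
Solving (B + 5I)v = 0 gives the eigenspace spanned by (-4, -2).
With v_2 = -2, v = (-4, -2), so v_1 = -4.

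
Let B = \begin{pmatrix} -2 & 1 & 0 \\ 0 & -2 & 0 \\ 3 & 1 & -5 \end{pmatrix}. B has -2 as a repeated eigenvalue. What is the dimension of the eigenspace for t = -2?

1

B + 2I = [[0, 1, 0], [0, 0, 0], [3, 1, -3]].
This matrix has rank 2, so its null space has dimension 3 − 2 = 1.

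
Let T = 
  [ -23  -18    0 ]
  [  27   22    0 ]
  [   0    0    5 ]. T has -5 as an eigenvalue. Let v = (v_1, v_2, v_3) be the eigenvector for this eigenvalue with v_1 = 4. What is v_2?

T + 5I = [[-18, -18, 0], [27, 27, 0], [0, 0, 10]].
Solving (T + 5I)v = 0 gives the eigenspace spanned by (4, -4, 0).
With v_1 = 4, v = (4, -4, 0), so v_2 = -4.

-4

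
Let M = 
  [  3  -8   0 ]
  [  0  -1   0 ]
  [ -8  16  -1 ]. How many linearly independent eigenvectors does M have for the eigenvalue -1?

2

M + 1I = [[4, -8, 0], [0, 0, 0], [-8, 16, 0]].
This matrix has rank 1, so its null space has dimension 3 − 1 = 2.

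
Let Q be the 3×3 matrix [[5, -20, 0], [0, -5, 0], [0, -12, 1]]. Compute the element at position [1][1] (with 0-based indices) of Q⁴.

Characteristic polynomial: t^3 - t^2 - 25t + 25 = (t - 5)(t - 1)(t + 5), so the eigenvalues are -5, 1, 5.
t=1: eigenvector (0, 0, 1).
t=-5: eigenvector (2, 1, 2).
t=5: eigenvector (1, 0, 0).
P = [[0, 2, 1], [0, 1, 0], [1, 2, 0]], D = diag(1, -5, 5), P⁻¹ = [[0, -2, 1], [0, 1, 0], [1, -2, 0]].
Q⁴ = P·diag(1, 625, 625)·P⁻¹ = [[625, 0, 0], [0, 625, 0], [0, 1248, 1]].
The requested entry is 625.

625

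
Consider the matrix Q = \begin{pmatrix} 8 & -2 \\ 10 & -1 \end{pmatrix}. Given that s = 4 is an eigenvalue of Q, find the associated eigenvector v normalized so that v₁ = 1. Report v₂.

2

Q − 4I = [[4, -2], [10, -5]].
Solving (Q − 4I)v = 0 gives the eigenspace spanned by (1, 2).
With v₁ = 1, v = (1, 2), so v₂ = 2.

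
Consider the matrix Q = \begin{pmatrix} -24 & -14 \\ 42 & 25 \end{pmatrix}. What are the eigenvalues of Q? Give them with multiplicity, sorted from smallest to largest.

-3, 4

Characteristic polynomial: p(s) = s^2 - s - 12 = (s - 4)(s + 3).
Roots (with multiplicity): -3, 4.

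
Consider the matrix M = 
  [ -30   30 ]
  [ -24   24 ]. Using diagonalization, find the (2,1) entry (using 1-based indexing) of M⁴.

5184

Characteristic polynomial: λ^2 + 6λ = λ(λ + 6), so the eigenvalues are -6, 0.
λ=0: eigenvector (1, 1).
λ=-6: eigenvector (5, 4).
P = [[1, 5], [1, 4]], D = diag(0, -6), P⁻¹ = [[-4, 5], [1, -1]].
M⁴ = P·diag(0, 1296)·P⁻¹ = [[6480, -6480], [5184, -5184]].
The requested entry is 5184.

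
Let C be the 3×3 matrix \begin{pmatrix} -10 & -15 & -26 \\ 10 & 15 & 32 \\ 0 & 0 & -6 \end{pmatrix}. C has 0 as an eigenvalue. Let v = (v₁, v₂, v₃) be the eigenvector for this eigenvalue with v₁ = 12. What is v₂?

-8

C = [[-10, -15, -26], [10, 15, 32], [0, 0, -6]].
Solving (C)v = 0 gives the eigenspace spanned by (12, -8, 0).
With v₁ = 12, v = (12, -8, 0), so v₂ = -8.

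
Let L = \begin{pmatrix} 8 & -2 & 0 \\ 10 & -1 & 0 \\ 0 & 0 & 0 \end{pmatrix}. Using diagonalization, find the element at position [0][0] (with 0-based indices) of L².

Characteristic polynomial: t^3 - 7t^2 + 12t = t(t - 4)(t - 3), so the eigenvalues are 0, 3, 4.
t=4: eigenvector (1, 2, 0).
t=3: eigenvector (2, 5, 0).
t=0: eigenvector (0, 0, 1).
P = [[1, 2, 0], [2, 5, 0], [0, 0, 1]], D = diag(4, 3, 0), P⁻¹ = [[5, -2, 0], [-2, 1, 0], [0, 0, 1]].
L² = P·diag(16, 9, 0)·P⁻¹ = [[44, -14, 0], [70, -19, 0], [0, 0, 0]].
The requested entry is 44.

44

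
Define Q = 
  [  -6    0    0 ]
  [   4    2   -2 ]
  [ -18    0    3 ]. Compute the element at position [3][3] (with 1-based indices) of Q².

Characteristic polynomial: μ^3 + μ^2 - 24μ + 36 = (μ - 3)(μ - 2)(μ + 6), so the eigenvalues are -6, 2, 3.
μ=-6: eigenvector (1, 0, 2).
μ=2: eigenvector (0, 1, 0).
μ=3: eigenvector (0, -2, 1).
P = [[1, 0, 0], [0, 1, -2], [2, 0, 1]], D = diag(-6, 2, 3), P⁻¹ = [[1, 0, 0], [-4, 1, 2], [-2, 0, 1]].
Q² = P·diag(36, 4, 9)·P⁻¹ = [[36, 0, 0], [20, 4, -10], [54, 0, 9]].
The requested entry is 9.

9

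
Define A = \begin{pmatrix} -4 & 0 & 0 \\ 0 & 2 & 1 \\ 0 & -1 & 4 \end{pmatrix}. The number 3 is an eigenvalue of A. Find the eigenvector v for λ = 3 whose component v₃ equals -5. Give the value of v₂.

A − 3I = [[-7, 0, 0], [0, -1, 1], [0, -1, 1]].
Solving (A − 3I)v = 0 gives the eigenspace spanned by (0, -5, -5).
With v₃ = -5, v = (0, -5, -5), so v₂ = -5.

-5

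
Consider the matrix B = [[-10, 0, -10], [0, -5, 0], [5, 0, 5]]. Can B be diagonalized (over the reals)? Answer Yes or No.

Yes

Characteristic polynomial: p(r) = r^3 + 10r^2 + 25r = r(r + 5)^2.
r = -5 has algebraic multiplicity 2; rank(B + 5I) = 1, so geometric multiplicity = 2.
Every eigenvalue has geometric = algebraic multiplicity, so B is diagonalizable.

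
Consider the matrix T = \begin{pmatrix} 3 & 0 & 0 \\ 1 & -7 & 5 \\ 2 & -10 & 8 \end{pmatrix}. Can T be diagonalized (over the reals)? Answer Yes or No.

No

Characteristic polynomial: p(μ) = μ^3 - 4μ^2 - 3μ + 18 = (μ - 3)^2(μ + 2).
μ = 3 has algebraic multiplicity 2; rank(T − 3I) = 2, so geometric multiplicity = 1.
Geometric multiplicity < algebraic multiplicity, so T is not diagonalizable.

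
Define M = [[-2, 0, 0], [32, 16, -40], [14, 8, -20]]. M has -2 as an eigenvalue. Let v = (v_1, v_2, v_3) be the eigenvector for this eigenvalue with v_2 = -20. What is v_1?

M + 2I = [[0, 0, 0], [32, 18, -40], [14, 8, -18]].
Solving (M + 2I)v = 0 gives the eigenspace spanned by (5, -20, -5).
With v_2 = -20, v = (5, -20, -5), so v_1 = 5.

5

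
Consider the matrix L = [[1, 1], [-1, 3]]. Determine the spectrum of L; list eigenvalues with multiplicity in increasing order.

Characteristic polynomial: p(μ) = μ^2 - 4μ + 4 = (μ - 2)^2.
Roots (with multiplicity): 2, 2.

2, 2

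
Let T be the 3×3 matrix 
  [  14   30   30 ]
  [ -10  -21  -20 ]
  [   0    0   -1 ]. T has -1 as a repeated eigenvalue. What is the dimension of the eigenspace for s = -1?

T + 1I = [[15, 30, 30], [-10, -20, -20], [0, 0, 0]].
This matrix has rank 1, so its null space has dimension 3 − 1 = 2.

2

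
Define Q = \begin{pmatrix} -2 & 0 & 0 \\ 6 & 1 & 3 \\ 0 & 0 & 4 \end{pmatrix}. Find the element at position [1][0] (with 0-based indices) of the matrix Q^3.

18

Characteristic polynomial: μ^3 - 3μ^2 - 6μ + 8 = (μ - 4)(μ - 1)(μ + 2), so the eigenvalues are -2, 1, 4.
μ=-2: eigenvector (1, -2, 0).
μ=1: eigenvector (0, 1, 0).
μ=4: eigenvector (0, 1, 1).
P = [[1, 0, 0], [-2, 1, 1], [0, 0, 1]], D = diag(-2, 1, 4), P⁻¹ = [[1, 0, 0], [2, 1, -1], [0, 0, 1]].
Q³ = P·diag(-8, 1, 64)·P⁻¹ = [[-8, 0, 0], [18, 1, 63], [0, 0, 64]].
The requested entry is 18.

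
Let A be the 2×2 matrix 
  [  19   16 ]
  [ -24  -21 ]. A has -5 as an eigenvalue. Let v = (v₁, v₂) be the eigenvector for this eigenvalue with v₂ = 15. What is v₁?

-10

A + 5I = [[24, 16], [-24, -16]].
Solving (A + 5I)v = 0 gives the eigenspace spanned by (-10, 15).
With v₂ = 15, v = (-10, 15), so v₁ = -10.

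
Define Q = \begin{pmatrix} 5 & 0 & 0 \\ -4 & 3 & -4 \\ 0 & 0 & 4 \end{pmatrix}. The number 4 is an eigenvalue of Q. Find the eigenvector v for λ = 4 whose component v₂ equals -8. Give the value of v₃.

Q − 4I = [[1, 0, 0], [-4, -1, -4], [0, 0, 0]].
Solving (Q − 4I)v = 0 gives the eigenspace spanned by (0, -8, 2).
With v₂ = -8, v = (0, -8, 2), so v₃ = 2.

2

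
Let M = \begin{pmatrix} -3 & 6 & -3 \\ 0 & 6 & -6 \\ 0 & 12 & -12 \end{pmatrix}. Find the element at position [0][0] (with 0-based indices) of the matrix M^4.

81

Characteristic polynomial: r^3 + 9r^2 + 18r = r(r + 3)(r + 6), so the eigenvalues are -6, -3, 0.
r=-6: eigenvector (0, 1, 2).
r=0: eigenvector (1, 1, 1).
r=-3: eigenvector (1, 0, 0).
P = [[0, 1, 1], [1, 1, 0], [2, 1, 0]], D = diag(-6, 0, -3), P⁻¹ = [[0, -1, 1], [0, 2, -1], [1, -2, 1]].
M⁴ = P·diag(1296, 0, 81)·P⁻¹ = [[81, -162, 81], [0, -1296, 1296], [0, -2592, 2592]].
The requested entry is 81.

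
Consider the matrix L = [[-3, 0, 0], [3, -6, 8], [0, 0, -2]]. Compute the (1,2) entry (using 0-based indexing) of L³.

416

Characteristic polynomial: t^3 + 11t^2 + 36t + 36 = (t + 2)(t + 3)(t + 6), so the eigenvalues are -6, -3, -2.
t=-3: eigenvector (1, 1, 0).
t=-6: eigenvector (0, 1, 0).
t=-2: eigenvector (0, 2, 1).
P = [[1, 0, 0], [1, 1, 2], [0, 0, 1]], D = diag(-3, -6, -2), P⁻¹ = [[1, 0, 0], [-1, 1, -2], [0, 0, 1]].
L³ = P·diag(-27, -216, -8)·P⁻¹ = [[-27, 0, 0], [189, -216, 416], [0, 0, -8]].
The requested entry is 416.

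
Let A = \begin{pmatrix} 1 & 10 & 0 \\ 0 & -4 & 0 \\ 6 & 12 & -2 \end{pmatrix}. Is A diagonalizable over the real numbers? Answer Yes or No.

Yes

Characteristic polynomial: p(μ) = μ^3 + 5μ^2 + 2μ - 8 = (μ - 1)(μ + 2)(μ + 4).
All 3 eigenvalues are distinct, so A is diagonalizable.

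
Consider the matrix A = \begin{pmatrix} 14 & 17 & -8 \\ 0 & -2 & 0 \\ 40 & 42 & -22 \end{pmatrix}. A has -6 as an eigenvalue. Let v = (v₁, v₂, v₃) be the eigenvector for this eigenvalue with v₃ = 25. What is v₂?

0

A + 6I = [[20, 17, -8], [0, 4, 0], [40, 42, -16]].
Solving (A + 6I)v = 0 gives the eigenspace spanned by (10, 0, 25).
With v₃ = 25, v = (10, 0, 25), so v₂ = 0.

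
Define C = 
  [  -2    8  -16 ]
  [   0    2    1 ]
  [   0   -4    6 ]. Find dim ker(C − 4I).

C − 4I = [[-6, 8, -16], [0, -2, 1], [0, -4, 2]].
This matrix has rank 2, so its null space has dimension 3 − 2 = 1.

1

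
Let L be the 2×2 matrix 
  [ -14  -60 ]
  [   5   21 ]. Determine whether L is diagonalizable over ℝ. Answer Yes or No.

Characteristic polynomial: p(s) = s^2 - 7s + 6 = (s - 6)(s - 1).
All 2 eigenvalues are distinct, so L is diagonalizable.

Yes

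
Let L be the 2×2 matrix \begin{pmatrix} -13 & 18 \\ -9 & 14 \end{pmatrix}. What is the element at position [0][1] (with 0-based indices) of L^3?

Characteristic polynomial: μ^2 - μ - 20 = (μ - 5)(μ + 4), so the eigenvalues are -4, 5.
μ=5: eigenvector (1, 1).
μ=-4: eigenvector (2, 1).
P = [[1, 2], [1, 1]], D = diag(5, -4), P⁻¹ = [[-1, 2], [1, -1]].
L³ = P·diag(125, -64)·P⁻¹ = [[-253, 378], [-189, 314]].
The requested entry is 378.

378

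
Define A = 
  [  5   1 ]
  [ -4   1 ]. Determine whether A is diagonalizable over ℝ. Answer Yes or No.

Characteristic polynomial: p(μ) = μ^2 - 6μ + 9 = (μ - 3)^2.
μ = 3 has algebraic multiplicity 2; rank(A − 3I) = 1, so geometric multiplicity = 1.
Geometric multiplicity < algebraic multiplicity, so A is not diagonalizable.

No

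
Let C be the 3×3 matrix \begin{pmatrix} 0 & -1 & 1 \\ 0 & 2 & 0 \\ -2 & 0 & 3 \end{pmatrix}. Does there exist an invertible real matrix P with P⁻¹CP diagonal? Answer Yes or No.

Characteristic polynomial: p(r) = r^3 - 5r^2 + 8r - 4 = (r - 2)^2(r - 1).
r = 2 has algebraic multiplicity 2; rank(C − 2I) = 2, so geometric multiplicity = 1.
Geometric multiplicity < algebraic multiplicity, so C is not diagonalizable.

No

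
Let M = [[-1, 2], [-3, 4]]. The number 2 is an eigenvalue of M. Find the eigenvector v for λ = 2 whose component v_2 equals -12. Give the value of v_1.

-8

M − 2I = [[-3, 2], [-3, 2]].
Solving (M − 2I)v = 0 gives the eigenspace spanned by (-8, -12).
With v_2 = -12, v = (-8, -12), so v_1 = -8.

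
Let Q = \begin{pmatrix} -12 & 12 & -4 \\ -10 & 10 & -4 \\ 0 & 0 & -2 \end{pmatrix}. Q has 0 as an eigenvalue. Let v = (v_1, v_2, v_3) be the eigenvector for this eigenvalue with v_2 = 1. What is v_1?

1

Q = [[-12, 12, -4], [-10, 10, -4], [0, 0, -2]].
Solving (Q)v = 0 gives the eigenspace spanned by (1, 1, 0).
With v_2 = 1, v = (1, 1, 0), so v_1 = 1.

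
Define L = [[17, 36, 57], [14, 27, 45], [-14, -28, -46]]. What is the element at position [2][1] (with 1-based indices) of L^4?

Characteristic polynomial: μ^3 + 2μ^2 - 11μ - 12 = (μ - 3)(μ + 1)(μ + 4), so the eigenvalues are -4, -1, 3.
μ=3: eigenvector (3, 2, -2).
μ=-1: eigenvector (-2, 1, 0).
μ=-4: eigenvector (-1, -1, 1).
P = [[3, -2, -1], [2, 1, -1], [-2, 0, 1]], D = diag(3, -1, -4), P⁻¹ = [[1, 2, 3], [0, 1, 1], [2, 4, 7]].
L⁴ = P·diag(81, 1, 256)·P⁻¹ = [[-269, -540, -1065], [-350, -699, -1305], [350, 700, 1306]].
The requested entry is -350.

-350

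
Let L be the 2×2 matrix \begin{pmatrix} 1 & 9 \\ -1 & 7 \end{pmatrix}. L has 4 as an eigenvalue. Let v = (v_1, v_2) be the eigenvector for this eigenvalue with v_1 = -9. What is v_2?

L − 4I = [[-3, 9], [-1, 3]].
Solving (L − 4I)v = 0 gives the eigenspace spanned by (-9, -3).
With v_1 = -9, v = (-9, -3), so v_2 = -3.

-3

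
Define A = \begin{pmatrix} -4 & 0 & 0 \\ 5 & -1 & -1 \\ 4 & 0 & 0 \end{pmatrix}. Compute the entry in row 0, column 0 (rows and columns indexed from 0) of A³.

Characteristic polynomial: r^3 + 5r^2 + 4r = r(r + 1)(r + 4), so the eigenvalues are -4, -1, 0.
r=-4: eigenvector (1, -2, -1).
r=-1: eigenvector (0, 1, 0).
r=0: eigenvector (0, -1, 1).
P = [[1, 0, 0], [-2, 1, -1], [-1, 0, 1]], D = diag(-4, -1, 0), P⁻¹ = [[1, 0, 0], [3, 1, 1], [1, 0, 1]].
A³ = P·diag(-64, -1, 0)·P⁻¹ = [[-64, 0, 0], [125, -1, -1], [64, 0, 0]].
The requested entry is -64.

-64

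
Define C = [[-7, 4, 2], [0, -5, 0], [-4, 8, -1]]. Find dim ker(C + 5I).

2

C + 5I = [[-2, 4, 2], [0, 0, 0], [-4, 8, 4]].
This matrix has rank 1, so its null space has dimension 3 − 1 = 2.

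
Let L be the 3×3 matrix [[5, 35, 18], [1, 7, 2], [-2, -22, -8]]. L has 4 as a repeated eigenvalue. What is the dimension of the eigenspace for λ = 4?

L − 4I = [[1, 35, 18], [1, 3, 2], [-2, -22, -12]].
This matrix has rank 2, so its null space has dimension 3 − 2 = 1.

1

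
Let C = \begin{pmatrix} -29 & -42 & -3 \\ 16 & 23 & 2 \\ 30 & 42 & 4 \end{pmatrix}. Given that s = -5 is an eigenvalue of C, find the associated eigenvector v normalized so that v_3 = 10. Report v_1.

C + 5I = [[-24, -42, -3], [16, 28, 2], [30, 42, 9]].
Solving (C + 5I)v = 0 gives the eigenspace spanned by (-10, 5, 10).
With v_3 = 10, v = (-10, 5, 10), so v_1 = -10.

-10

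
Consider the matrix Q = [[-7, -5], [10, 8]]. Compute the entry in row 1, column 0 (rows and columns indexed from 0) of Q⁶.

Characteristic polynomial: μ^2 - μ - 6 = (μ - 3)(μ + 2), so the eigenvalues are -2, 3.
μ=-2: eigenvector (-1, 1).
μ=3: eigenvector (-1, 2).
P = [[-1, -1], [1, 2]], D = diag(-2, 3), P⁻¹ = [[-2, -1], [1, 1]].
Q⁶ = P·diag(64, 729)·P⁻¹ = [[-601, -665], [1330, 1394]].
The requested entry is 1330.

1330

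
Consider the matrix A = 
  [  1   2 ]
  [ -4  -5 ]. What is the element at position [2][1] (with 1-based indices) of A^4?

Characteristic polynomial: t^2 + 4t + 3 = (t + 1)(t + 3), so the eigenvalues are -3, -1.
t=-1: eigenvector (-1, 1).
t=-3: eigenvector (-1, 2).
P = [[-1, -1], [1, 2]], D = diag(-1, -3), P⁻¹ = [[-2, -1], [1, 1]].
A⁴ = P·diag(1, 81)·P⁻¹ = [[-79, -80], [160, 161]].
The requested entry is 160.

160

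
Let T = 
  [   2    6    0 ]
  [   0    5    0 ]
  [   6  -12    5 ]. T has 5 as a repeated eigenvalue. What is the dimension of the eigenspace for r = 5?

T − 5I = [[-3, 6, 0], [0, 0, 0], [6, -12, 0]].
This matrix has rank 1, so its null space has dimension 3 − 1 = 2.

2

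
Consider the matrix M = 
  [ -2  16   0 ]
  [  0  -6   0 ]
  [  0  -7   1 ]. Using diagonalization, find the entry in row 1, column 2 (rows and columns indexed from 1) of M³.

832

Characteristic polynomial: r^3 + 7r^2 + 4r - 12 = (r - 1)(r + 2)(r + 6), so the eigenvalues are -6, -2, 1.
r=1: eigenvector (0, 0, 1).
r=-6: eigenvector (-4, 1, 1).
r=-2: eigenvector (1, 0, 0).
P = [[0, -4, 1], [0, 1, 0], [1, 1, 0]], D = diag(1, -6, -2), P⁻¹ = [[0, -1, 1], [0, 1, 0], [1, 4, 0]].
M³ = P·diag(1, -216, -8)·P⁻¹ = [[-8, 832, 0], [0, -216, 0], [0, -217, 1]].
The requested entry is 832.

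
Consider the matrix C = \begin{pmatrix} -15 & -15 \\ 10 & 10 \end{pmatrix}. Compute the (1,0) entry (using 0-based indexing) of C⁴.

-1250

Characteristic polynomial: r^2 + 5r = r(r + 5), so the eigenvalues are -5, 0.
r=-5: eigenvector (3, -2).
r=0: eigenvector (1, -1).
P = [[3, 1], [-2, -1]], D = diag(-5, 0), P⁻¹ = [[1, 1], [-2, -3]].
C⁴ = P·diag(625, 0)·P⁻¹ = [[1875, 1875], [-1250, -1250]].
The requested entry is -1250.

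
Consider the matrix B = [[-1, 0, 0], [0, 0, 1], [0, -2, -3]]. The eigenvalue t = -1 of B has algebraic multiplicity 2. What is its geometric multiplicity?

2

B + 1I = [[0, 0, 0], [0, 1, 1], [0, -2, -2]].
This matrix has rank 1, so its null space has dimension 3 − 1 = 2.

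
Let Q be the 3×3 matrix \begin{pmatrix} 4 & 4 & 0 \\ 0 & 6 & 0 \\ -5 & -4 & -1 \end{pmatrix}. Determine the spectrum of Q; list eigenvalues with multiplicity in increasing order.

-1, 4, 6

Characteristic polynomial: p(t) = t^3 - 9t^2 + 14t + 24 = (t - 6)(t - 4)(t + 1).
Roots (with multiplicity): -1, 4, 6.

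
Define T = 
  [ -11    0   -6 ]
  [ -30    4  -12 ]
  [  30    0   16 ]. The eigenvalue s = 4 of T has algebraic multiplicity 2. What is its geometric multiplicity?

2

T − 4I = [[-15, 0, -6], [-30, 0, -12], [30, 0, 12]].
This matrix has rank 1, so its null space has dimension 3 − 1 = 2.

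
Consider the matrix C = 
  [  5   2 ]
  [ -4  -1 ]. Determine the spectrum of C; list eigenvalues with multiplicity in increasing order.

1, 3

Characteristic polynomial: p(λ) = λ^2 - 4λ + 3 = (λ - 3)(λ - 1).
Roots (with multiplicity): 1, 3.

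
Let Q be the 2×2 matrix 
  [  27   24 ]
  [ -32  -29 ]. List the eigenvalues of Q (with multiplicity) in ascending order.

Characteristic polynomial: p(t) = t^2 + 2t - 15 = (t - 3)(t + 5).
Roots (with multiplicity): -5, 3.

-5, 3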